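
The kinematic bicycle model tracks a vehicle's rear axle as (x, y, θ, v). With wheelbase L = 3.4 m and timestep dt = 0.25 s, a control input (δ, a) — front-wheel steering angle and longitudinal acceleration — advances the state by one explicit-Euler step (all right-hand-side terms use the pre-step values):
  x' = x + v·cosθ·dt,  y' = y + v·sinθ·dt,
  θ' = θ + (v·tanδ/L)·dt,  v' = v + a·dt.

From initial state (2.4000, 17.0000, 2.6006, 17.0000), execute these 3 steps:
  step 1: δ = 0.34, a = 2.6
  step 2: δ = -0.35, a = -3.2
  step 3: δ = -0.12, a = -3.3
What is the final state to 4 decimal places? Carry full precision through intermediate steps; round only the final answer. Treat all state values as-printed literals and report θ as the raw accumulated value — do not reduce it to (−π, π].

after step 1 (δ=0.34, a=2.6): (-1.243091, 19.188695, 3.042771, 17.650000)
after step 2 (δ=-0.35, a=-3.2): (-5.634063, 19.624036, 2.569039, 16.850000)
after step 3 (δ=-0.12, a=-3.3): (-9.174755, 21.906284, 2.419645, 16.025000)

(-9.1748, 21.9063, 2.4196, 16.0250)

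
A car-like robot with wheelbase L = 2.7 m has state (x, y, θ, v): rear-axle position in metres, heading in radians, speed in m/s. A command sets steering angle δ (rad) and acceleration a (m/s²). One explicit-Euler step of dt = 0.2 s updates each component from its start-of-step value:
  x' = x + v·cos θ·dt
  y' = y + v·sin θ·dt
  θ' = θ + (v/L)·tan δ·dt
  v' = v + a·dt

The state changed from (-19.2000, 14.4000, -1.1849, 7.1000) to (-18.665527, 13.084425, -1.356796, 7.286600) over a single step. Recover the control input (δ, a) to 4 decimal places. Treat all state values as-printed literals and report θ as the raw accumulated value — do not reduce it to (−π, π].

δ = -0.3159, a = 0.9330

a = (v'−v)/dt = (0.186600)/0.2 = 0.9330
Δθ = θ'−θ = -0.171896;  (v·dt/L) = 7.1000·0.2/2.7 = 0.525926
tan δ = Δθ·L/(v·dt) = -0.326845  →  δ = -0.3159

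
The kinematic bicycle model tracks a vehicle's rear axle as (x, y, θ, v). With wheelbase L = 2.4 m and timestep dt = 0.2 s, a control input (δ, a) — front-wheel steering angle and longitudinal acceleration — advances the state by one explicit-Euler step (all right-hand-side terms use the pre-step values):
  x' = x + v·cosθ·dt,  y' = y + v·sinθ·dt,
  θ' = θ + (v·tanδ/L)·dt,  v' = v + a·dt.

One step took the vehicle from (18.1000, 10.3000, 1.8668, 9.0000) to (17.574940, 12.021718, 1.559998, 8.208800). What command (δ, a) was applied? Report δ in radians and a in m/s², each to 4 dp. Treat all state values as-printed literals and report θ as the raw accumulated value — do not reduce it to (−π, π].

a = (v'−v)/dt = (-0.791200)/0.2 = -3.9560
Δθ = θ'−θ = -0.306802;  (v·dt/L) = 9.0000·0.2/2.4 = 0.750000
tan δ = Δθ·L/(v·dt) = -0.409069  →  δ = -0.3883

δ = -0.3883, a = -3.9560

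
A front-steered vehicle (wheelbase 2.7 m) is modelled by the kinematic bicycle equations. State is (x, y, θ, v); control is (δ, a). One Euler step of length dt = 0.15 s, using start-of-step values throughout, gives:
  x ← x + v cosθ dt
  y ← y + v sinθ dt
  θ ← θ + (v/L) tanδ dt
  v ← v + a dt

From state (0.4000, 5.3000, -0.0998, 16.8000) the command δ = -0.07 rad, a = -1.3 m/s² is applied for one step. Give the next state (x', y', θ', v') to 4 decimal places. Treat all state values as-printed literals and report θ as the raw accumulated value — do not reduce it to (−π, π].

(2.9075, 5.0489, -0.1652, 16.6050)

x' = 0.4000 + 16.8000·cos(-0.0998)·0.15 = 2.9075
y' = 5.3000 + 16.8000·sin(-0.0998)·0.15 = 5.0489
θ' = -0.0998 + (16.8000/2.7)·tan(-0.07)·0.15 = -0.1652
v' = 16.8000 − 1.3000·0.15 = 16.6050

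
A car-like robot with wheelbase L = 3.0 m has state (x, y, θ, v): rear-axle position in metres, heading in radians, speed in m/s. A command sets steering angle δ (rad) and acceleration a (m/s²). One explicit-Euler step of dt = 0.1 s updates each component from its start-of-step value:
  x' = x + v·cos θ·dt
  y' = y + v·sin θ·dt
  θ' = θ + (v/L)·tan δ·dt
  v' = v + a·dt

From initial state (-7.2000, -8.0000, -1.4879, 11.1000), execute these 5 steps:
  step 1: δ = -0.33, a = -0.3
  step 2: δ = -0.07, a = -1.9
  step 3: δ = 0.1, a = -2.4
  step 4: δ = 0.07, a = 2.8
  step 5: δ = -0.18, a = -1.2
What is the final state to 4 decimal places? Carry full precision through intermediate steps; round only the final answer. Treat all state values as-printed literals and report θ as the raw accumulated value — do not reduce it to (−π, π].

after step 1 (δ=-0.33, a=-0.3): (-7.108090, -9.106188, -1.614634, 11.070000)
after step 2 (δ=-0.07, a=-1.9): (-7.156603, -10.212125, -1.640506, 10.880000)
after step 3 (δ=0.1, a=-2.4): (-7.232387, -11.297482, -1.604118, 10.640000)
after step 4 (δ=0.07, a=2.8): (-7.267835, -12.360892, -1.579251, 10.920000)
after step 5 (δ=-0.18, a=-1.2): (-7.277067, -13.452853, -1.645488, 10.800000)

(-7.2771, -13.4529, -1.6455, 10.8000)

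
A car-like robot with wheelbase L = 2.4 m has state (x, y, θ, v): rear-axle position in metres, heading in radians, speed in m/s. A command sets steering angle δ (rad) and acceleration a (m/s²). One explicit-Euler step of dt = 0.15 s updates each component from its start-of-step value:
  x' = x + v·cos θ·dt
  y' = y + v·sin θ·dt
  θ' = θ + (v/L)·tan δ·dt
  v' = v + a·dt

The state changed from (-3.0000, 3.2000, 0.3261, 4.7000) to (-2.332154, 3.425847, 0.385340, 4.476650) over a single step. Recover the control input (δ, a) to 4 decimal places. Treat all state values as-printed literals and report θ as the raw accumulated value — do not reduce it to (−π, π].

δ = 0.1990, a = -1.4890

a = (v'−v)/dt = (-0.223350)/0.15 = -1.4890
Δθ = θ'−θ = 0.059240;  (v·dt/L) = 4.7000·0.15/2.4 = 0.293750
tan δ = Δθ·L/(v·dt) = 0.201668  →  δ = 0.1990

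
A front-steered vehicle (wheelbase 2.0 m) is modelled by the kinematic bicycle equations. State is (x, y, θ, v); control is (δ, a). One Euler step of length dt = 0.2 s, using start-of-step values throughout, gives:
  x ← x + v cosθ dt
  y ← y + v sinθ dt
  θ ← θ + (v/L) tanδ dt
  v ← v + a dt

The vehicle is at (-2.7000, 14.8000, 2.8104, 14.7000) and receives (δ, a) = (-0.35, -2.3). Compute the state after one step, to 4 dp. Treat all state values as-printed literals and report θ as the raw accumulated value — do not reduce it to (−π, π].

(-5.4802, 15.7560, 2.2738, 14.2400)

x' = -2.7000 + 14.7000·cos(2.8104)·0.2 = -5.4802
y' = 14.8000 + 14.7000·sin(2.8104)·0.2 = 15.7560
θ' = 2.8104 + (14.7000/2.0)·tan(-0.35)·0.2 = 2.2738
v' = 14.7000 − 2.3000·0.2 = 14.2400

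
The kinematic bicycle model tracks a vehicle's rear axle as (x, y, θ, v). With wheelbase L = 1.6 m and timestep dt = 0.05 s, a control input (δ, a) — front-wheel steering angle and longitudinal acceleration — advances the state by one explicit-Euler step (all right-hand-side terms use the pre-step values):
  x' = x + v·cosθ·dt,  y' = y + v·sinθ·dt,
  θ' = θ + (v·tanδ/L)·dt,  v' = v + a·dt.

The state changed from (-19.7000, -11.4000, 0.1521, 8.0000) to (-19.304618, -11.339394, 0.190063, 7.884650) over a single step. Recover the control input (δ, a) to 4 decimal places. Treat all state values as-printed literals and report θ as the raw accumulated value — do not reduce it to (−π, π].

δ = 0.1507, a = -2.3070

a = (v'−v)/dt = (-0.115350)/0.05 = -2.3070
Δθ = θ'−θ = 0.037963;  (v·dt/L) = 8.0000·0.05/1.6 = 0.250000
tan δ = Δθ·L/(v·dt) = 0.151852  →  δ = 0.1507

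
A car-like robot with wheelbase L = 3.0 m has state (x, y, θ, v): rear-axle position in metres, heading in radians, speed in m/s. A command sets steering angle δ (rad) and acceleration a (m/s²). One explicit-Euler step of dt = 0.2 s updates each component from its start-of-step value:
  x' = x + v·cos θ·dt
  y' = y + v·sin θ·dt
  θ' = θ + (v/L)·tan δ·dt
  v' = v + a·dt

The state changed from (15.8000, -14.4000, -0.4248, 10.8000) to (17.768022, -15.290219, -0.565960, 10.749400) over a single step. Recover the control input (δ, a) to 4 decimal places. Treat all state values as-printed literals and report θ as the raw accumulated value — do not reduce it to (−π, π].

a = (v'−v)/dt = (-0.050600)/0.2 = -0.2530
Δθ = θ'−θ = -0.141160;  (v·dt/L) = 10.8000·0.2/3.0 = 0.720000
tan δ = Δθ·L/(v·dt) = -0.196056  →  δ = -0.1936

δ = -0.1936, a = -0.2530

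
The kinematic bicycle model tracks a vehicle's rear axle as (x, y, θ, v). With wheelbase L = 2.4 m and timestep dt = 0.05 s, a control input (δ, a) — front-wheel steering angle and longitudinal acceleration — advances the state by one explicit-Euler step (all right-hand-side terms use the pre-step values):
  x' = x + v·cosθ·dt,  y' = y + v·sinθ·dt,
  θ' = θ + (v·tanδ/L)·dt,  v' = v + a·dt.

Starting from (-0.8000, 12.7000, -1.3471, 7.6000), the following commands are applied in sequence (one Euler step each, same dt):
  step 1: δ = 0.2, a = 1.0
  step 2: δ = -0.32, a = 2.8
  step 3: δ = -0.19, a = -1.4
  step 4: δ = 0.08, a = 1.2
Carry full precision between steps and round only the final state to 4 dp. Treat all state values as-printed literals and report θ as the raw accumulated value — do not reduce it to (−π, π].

(-0.4744, 11.1976, -1.3861, 7.7800)

after step 1 (δ=0.2, a=1.0): (-0.715703, 12.329468, -1.315004, 7.650000)
after step 2 (δ=-0.32, a=2.8): (-0.618926, 11.959413, -1.367819, 7.790000)
after step 3 (δ=-0.19, a=-1.4): (-0.540408, 11.577909, -1.399031, 7.720000)
after step 4 (δ=0.08, a=1.2): (-0.474432, 11.197590, -1.386137, 7.780000)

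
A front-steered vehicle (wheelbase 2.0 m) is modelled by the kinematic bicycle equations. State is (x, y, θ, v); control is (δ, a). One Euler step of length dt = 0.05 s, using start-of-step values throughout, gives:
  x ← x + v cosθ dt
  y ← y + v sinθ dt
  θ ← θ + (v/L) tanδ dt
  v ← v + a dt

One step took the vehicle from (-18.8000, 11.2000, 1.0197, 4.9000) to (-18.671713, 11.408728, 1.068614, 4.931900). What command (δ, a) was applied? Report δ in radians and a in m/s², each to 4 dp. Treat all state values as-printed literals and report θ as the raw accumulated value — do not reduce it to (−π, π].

a = (v'−v)/dt = (0.031900)/0.05 = 0.6380
Δθ = θ'−θ = 0.048914;  (v·dt/L) = 4.9000·0.05/2.0 = 0.122500
tan δ = Δθ·L/(v·dt) = 0.399298  →  δ = 0.3799

δ = 0.3799, a = 0.6380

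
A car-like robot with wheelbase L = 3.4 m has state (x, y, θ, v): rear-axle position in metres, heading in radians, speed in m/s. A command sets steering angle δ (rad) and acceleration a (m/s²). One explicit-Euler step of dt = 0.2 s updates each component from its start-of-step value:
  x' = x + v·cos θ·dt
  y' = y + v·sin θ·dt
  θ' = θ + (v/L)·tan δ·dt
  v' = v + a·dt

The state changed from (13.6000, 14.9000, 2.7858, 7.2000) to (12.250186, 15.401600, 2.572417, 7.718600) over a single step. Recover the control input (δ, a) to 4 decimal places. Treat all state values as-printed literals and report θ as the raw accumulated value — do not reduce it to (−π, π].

a = (v'−v)/dt = (0.518600)/0.2 = 2.5930
Δθ = θ'−θ = -0.213383;  (v·dt/L) = 7.2000·0.2/3.4 = 0.423529
tan δ = Δθ·L/(v·dt) = -0.503821  →  δ = -0.4667

δ = -0.4667, a = 2.5930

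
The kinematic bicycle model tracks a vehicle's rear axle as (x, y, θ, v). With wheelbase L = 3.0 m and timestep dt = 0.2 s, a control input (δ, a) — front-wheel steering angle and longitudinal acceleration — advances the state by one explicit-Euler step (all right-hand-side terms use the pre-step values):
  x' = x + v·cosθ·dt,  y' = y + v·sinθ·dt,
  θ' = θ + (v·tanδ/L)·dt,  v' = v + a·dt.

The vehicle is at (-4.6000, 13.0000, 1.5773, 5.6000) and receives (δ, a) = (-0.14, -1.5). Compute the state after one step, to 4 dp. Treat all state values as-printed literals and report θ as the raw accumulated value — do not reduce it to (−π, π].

(-4.6073, 14.1200, 1.5247, 5.3000)

x' = -4.6000 + 5.6000·cos(1.5773)·0.2 = -4.6073
y' = 13.0000 + 5.6000·sin(1.5773)·0.2 = 14.1200
θ' = 1.5773 + (5.6000/3.0)·tan(-0.14)·0.2 = 1.5247
v' = 5.6000 − 1.5000·0.2 = 5.3000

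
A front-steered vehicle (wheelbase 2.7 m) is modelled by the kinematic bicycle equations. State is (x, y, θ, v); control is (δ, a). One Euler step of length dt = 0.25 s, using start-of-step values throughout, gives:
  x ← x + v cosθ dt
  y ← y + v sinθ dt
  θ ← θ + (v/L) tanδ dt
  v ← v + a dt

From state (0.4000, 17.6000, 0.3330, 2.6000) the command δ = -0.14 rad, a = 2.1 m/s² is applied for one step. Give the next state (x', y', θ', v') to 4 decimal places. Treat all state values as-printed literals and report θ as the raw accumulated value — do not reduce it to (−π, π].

x' = 0.4000 + 2.6000·cos(0.3330)·0.25 = 1.0143
y' = 17.6000 + 2.6000·sin(0.3330)·0.25 = 17.8125
θ' = 0.3330 + (2.6000/2.7)·tan(-0.14)·0.25 = 0.2991
v' = 2.6000 + 2.1000·0.25 = 3.1250

(1.0143, 17.8125, 0.2991, 3.1250)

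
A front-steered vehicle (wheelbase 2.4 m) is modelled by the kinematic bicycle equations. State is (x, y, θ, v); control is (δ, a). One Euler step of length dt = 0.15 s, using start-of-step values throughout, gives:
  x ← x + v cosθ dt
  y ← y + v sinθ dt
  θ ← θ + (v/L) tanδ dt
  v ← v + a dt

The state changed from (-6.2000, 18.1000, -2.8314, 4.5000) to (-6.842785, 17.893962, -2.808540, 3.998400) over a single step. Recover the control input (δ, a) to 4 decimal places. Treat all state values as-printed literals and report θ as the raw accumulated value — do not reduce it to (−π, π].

δ = 0.0811, a = -3.3440

a = (v'−v)/dt = (-0.501600)/0.15 = -3.3440
Δθ = θ'−θ = 0.022860;  (v·dt/L) = 4.5000·0.15/2.4 = 0.281250
tan δ = Δθ·L/(v·dt) = 0.081280  →  δ = 0.0811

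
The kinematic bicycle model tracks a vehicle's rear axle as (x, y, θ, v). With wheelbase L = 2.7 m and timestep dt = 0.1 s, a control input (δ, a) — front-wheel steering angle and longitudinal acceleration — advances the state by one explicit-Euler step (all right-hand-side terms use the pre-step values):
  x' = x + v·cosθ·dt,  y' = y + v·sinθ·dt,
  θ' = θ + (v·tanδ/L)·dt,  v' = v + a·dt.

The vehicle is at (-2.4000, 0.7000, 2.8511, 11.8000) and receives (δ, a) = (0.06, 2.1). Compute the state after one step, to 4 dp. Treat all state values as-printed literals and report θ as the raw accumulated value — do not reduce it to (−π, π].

x' = -2.4000 + 11.8000·cos(2.8511)·0.1 = -3.5306
y' = 0.7000 + 11.8000·sin(2.8511)·0.1 = 1.0380
θ' = 2.8511 + (11.8000/2.7)·tan(0.06)·0.1 = 2.8774
v' = 11.8000 + 2.1000·0.1 = 12.0100

(-3.5306, 1.0380, 2.8774, 12.0100)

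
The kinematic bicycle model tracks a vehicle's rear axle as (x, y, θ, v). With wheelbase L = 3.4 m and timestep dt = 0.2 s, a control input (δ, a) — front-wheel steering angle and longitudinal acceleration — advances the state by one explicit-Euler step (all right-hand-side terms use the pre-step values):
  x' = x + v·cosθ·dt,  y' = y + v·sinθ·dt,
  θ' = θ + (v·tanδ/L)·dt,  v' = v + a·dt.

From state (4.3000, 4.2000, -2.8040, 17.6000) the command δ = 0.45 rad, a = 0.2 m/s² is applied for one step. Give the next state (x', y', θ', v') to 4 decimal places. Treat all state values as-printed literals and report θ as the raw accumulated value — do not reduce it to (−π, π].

x' = 4.3000 + 17.6000·cos(-2.8040)·0.2 = 0.9787
y' = 4.2000 + 17.6000·sin(-2.8040)·0.2 = 3.0341
θ' = -2.8040 + (17.6000/3.4)·tan(0.45)·0.2 = -2.3039
v' = 17.6000 + 0.2000·0.2 = 17.6400

(0.9787, 3.0341, -2.3039, 17.6400)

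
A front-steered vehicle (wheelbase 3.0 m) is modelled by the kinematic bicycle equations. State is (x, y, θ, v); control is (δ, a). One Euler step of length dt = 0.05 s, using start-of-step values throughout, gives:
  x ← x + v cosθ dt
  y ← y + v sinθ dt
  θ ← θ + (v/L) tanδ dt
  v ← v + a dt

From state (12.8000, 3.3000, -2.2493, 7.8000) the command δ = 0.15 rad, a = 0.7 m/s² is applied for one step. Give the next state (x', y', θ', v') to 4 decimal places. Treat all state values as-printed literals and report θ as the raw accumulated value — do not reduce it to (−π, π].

(12.5552, 2.9964, -2.2297, 7.8350)

x' = 12.8000 + 7.8000·cos(-2.2493)·0.05 = 12.5552
y' = 3.3000 + 7.8000·sin(-2.2493)·0.05 = 2.9964
θ' = -2.2493 + (7.8000/3.0)·tan(0.15)·0.05 = -2.2297
v' = 7.8000 + 0.7000·0.05 = 7.8350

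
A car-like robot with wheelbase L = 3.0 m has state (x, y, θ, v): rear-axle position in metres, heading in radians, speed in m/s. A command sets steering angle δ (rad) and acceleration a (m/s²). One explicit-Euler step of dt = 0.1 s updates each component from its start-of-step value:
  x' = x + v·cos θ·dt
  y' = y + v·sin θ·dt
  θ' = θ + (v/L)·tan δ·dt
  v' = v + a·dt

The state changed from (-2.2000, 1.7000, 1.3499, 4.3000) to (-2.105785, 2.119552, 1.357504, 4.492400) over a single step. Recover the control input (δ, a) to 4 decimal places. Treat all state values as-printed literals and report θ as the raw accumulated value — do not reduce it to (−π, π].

a = (v'−v)/dt = (0.192400)/0.1 = 1.9240
Δθ = θ'−θ = 0.007604;  (v·dt/L) = 4.3000·0.1/3.0 = 0.143333
tan δ = Δθ·L/(v·dt) = 0.053051  →  δ = 0.0530

δ = 0.0530, a = 1.9240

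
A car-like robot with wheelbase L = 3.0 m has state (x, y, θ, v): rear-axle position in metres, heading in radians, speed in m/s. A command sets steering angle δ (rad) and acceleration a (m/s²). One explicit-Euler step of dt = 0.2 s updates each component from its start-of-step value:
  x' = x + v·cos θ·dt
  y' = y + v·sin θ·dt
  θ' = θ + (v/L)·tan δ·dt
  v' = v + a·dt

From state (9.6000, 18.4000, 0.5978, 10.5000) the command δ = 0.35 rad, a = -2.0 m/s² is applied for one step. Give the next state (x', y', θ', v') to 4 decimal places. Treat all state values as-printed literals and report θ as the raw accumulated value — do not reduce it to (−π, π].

(11.3358, 19.5819, 0.8533, 10.1000)

x' = 9.6000 + 10.5000·cos(0.5978)·0.2 = 11.3358
y' = 18.4000 + 10.5000·sin(0.5978)·0.2 = 19.5819
θ' = 0.5978 + (10.5000/3.0)·tan(0.35)·0.2 = 0.8533
v' = 10.5000 − 2.0000·0.2 = 10.1000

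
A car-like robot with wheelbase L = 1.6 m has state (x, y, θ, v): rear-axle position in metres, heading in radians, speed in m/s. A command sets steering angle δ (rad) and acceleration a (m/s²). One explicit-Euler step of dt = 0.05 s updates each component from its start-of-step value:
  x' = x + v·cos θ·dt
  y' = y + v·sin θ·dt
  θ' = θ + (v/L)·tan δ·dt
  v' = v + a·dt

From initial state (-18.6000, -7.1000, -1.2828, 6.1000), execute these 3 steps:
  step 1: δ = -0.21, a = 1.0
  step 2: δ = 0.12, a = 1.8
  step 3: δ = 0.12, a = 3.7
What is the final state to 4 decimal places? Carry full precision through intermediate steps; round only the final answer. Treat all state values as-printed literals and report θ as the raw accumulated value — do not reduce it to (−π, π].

(-18.3547, -7.9912, -1.2767, 6.4250)

after step 1 (δ=-0.21, a=1.0): (-18.513370, -7.392439, -1.323430, 6.150000)
after step 2 (δ=0.12, a=1.8): (-18.438079, -7.690578, -1.300256, 6.240000)
after step 3 (δ=0.12, a=3.7): (-18.354696, -7.991230, -1.276743, 6.425000)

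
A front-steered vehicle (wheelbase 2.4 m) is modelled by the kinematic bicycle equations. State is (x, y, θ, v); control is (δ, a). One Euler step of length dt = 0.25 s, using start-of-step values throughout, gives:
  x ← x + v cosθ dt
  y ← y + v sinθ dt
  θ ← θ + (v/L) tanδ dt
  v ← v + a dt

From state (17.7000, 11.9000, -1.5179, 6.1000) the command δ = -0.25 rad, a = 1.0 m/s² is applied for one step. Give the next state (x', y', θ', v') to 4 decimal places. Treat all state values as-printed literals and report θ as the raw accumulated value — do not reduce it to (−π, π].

(17.7806, 10.3771, -1.6801, 6.3500)

x' = 17.7000 + 6.1000·cos(-1.5179)·0.25 = 17.7806
y' = 11.9000 + 6.1000·sin(-1.5179)·0.25 = 10.3771
θ' = -1.5179 + (6.1000/2.4)·tan(-0.25)·0.25 = -1.6801
v' = 6.1000 + 1.0000·0.25 = 6.3500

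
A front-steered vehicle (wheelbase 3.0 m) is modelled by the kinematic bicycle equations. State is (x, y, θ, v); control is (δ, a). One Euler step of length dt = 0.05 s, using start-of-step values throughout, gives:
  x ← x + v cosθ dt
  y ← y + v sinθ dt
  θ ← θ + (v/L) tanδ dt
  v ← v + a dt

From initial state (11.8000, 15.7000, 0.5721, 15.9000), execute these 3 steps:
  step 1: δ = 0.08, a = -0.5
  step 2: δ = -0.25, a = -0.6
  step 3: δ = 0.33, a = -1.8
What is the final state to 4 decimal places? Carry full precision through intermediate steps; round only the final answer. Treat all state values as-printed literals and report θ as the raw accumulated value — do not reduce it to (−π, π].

after step 1 (δ=0.08, a=-0.5): (12.468409, 16.130412, 0.593345, 15.875000)
after step 2 (δ=-0.25, a=-0.6): (13.126487, 16.574228, 0.525786, 15.845000)
after step 3 (δ=0.33, a=-1.8): (13.811728, 16.971852, 0.616241, 15.755000)

(13.8117, 16.9719, 0.6162, 15.7550)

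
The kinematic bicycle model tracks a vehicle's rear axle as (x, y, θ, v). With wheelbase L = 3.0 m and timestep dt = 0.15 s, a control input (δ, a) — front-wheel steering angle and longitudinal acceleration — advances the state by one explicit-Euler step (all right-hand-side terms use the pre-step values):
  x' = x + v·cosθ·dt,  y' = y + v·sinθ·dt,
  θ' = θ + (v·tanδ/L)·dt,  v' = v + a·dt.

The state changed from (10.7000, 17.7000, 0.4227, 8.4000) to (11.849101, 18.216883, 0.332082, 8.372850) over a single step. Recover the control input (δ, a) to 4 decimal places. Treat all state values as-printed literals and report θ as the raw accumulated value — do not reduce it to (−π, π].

δ = -0.2125, a = -0.1810

a = (v'−v)/dt = (-0.027150)/0.15 = -0.1810
Δθ = θ'−θ = -0.090618;  (v·dt/L) = 8.4000·0.15/3.0 = 0.420000
tan δ = Δθ·L/(v·dt) = -0.215757  →  δ = -0.2125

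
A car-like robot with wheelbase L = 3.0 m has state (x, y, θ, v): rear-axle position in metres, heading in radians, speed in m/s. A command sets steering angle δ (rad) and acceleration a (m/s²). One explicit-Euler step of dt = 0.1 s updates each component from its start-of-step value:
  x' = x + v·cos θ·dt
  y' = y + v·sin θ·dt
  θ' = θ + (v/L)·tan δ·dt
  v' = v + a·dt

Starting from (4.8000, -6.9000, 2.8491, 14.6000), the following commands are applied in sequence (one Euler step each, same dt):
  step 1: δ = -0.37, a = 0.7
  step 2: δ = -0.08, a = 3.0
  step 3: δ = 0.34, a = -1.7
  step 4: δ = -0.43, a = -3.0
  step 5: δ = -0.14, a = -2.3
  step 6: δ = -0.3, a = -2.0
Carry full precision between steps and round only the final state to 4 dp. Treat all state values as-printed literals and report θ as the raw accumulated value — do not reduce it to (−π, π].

after step 1 (δ=-0.37, a=0.7): (3.402009, -6.479024, 2.660340, 14.670000)
after step 2 (δ=-0.08, a=3.0): (2.101637, -5.799964, 2.621136, 14.970000)
after step 3 (δ=0.34, a=-1.7): (0.802851, -5.055542, 2.797651, 14.800000)
after step 4 (δ=-0.43, a=-3.0): (-0.590469, -4.556485, 2.571398, 14.500000)
after step 5 (δ=-0.14, a=-2.3): (-1.811073, -3.773781, 2.503286, 14.270000)
after step 6 (δ=-0.3, a=-2.0): (-2.957105, -2.923522, 2.356145, 14.070000)

(-2.9571, -2.9235, 2.3561, 14.0700)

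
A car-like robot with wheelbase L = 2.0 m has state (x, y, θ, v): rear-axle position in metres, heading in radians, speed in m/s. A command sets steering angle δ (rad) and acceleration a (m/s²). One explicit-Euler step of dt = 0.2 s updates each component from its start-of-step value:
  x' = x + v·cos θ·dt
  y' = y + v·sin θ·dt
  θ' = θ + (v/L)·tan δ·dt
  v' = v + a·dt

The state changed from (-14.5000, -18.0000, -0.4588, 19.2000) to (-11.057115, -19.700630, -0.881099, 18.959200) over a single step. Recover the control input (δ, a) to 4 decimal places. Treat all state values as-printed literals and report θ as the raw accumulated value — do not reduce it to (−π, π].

δ = -0.2165, a = -1.2040

a = (v'−v)/dt = (-0.240800)/0.2 = -1.2040
Δθ = θ'−θ = -0.422299;  (v·dt/L) = 19.2000·0.2/2.0 = 1.920000
tan δ = Δθ·L/(v·dt) = -0.219947  →  δ = -0.2165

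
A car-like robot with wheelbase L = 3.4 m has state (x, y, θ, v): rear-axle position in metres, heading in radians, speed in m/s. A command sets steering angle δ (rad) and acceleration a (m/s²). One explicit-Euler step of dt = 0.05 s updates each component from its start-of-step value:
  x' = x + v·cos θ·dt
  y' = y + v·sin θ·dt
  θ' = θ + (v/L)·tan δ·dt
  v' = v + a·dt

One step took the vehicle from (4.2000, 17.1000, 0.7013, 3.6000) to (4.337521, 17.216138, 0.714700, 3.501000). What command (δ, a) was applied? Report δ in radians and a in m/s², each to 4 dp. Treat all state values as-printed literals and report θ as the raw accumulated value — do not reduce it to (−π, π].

a = (v'−v)/dt = (-0.099000)/0.05 = -1.9800
Δθ = θ'−θ = 0.013400;  (v·dt/L) = 3.6000·0.05/3.4 = 0.052941
tan δ = Δθ·L/(v·dt) = 0.253111  →  δ = 0.2479

δ = 0.2479, a = -1.9800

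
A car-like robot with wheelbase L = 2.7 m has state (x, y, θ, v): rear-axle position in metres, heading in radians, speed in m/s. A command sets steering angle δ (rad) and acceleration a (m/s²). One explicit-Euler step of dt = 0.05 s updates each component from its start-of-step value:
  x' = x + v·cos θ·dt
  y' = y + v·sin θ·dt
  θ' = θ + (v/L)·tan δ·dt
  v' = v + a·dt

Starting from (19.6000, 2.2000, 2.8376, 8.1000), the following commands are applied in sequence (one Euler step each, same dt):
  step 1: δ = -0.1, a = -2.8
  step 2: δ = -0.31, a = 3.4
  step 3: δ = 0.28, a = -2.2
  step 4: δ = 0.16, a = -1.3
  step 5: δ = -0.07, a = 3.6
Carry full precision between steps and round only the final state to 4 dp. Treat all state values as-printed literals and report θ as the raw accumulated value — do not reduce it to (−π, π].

(17.6957, 2.8361, 2.8323, 8.1350)

after step 1 (δ=-0.1, a=-2.8): (19.213570, 2.321230, 2.822550, 7.960000)
after step 2 (δ=-0.31, a=3.4): (18.835654, 2.446065, 2.775331, 8.130000)
after step 3 (δ=0.28, a=-2.2): (18.456116, 2.591644, 2.818624, 8.020000)
after step 4 (δ=0.16, a=-1.3): (18.075849, 2.718915, 2.842592, 7.955000)
after step 5 (δ=-0.07, a=3.6): (17.695747, 2.836078, 2.832263, 8.135000)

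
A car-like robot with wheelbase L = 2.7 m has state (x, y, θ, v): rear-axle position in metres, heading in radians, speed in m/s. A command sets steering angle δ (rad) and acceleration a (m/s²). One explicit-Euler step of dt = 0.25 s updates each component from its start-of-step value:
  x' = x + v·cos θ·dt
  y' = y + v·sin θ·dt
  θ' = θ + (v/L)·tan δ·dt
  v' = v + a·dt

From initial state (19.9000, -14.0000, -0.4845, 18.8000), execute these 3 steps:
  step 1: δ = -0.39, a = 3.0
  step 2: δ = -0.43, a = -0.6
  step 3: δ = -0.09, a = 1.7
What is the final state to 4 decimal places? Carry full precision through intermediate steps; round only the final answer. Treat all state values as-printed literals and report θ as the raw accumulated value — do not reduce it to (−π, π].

(23.6792, -25.0916, -2.1923, 19.8250)

after step 1 (δ=-0.39, a=3.0): (24.059067, -16.189100, -1.200040, 19.550000)
after step 2 (δ=-0.43, a=-0.6): (25.829908, -20.744512, -2.030229, 19.400000)
after step 3 (δ=-0.09, a=1.7): (23.679226, -25.091587, -2.192334, 19.825000)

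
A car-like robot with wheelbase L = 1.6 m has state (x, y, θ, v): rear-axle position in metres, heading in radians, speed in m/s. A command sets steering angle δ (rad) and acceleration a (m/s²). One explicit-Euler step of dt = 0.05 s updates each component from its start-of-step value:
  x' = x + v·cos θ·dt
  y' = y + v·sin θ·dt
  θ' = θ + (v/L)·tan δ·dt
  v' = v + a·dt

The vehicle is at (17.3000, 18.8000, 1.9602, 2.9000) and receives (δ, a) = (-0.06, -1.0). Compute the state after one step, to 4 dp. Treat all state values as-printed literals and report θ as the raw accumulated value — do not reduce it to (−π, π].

x' = 17.3000 + 2.9000·cos(1.9602)·0.05 = 17.2450
y' = 18.8000 + 2.9000·sin(1.9602)·0.05 = 18.9341
θ' = 1.9602 + (2.9000/1.6)·tan(-0.06)·0.05 = 1.9548
v' = 2.9000 − 1.0000·0.05 = 2.8500

(17.2450, 18.9341, 1.9548, 2.8500)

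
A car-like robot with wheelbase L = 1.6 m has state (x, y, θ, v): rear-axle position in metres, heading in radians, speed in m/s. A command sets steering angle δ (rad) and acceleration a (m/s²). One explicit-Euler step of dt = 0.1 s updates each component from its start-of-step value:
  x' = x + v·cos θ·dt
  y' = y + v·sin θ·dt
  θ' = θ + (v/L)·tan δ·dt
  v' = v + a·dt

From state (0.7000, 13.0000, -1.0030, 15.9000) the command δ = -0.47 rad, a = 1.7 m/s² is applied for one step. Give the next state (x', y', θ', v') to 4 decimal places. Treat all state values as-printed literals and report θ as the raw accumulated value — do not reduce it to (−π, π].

x' = 0.7000 + 15.9000·cos(-1.0030)·0.1 = 1.5551
y' = 13.0000 + 15.9000·sin(-1.0030)·0.1 = 11.6595
θ' = -1.0030 + (15.9000/1.6)·tan(-0.47)·0.1 = -1.5078
v' = 15.9000 + 1.7000·0.1 = 16.0700

(1.5551, 11.6595, -1.5078, 16.0700)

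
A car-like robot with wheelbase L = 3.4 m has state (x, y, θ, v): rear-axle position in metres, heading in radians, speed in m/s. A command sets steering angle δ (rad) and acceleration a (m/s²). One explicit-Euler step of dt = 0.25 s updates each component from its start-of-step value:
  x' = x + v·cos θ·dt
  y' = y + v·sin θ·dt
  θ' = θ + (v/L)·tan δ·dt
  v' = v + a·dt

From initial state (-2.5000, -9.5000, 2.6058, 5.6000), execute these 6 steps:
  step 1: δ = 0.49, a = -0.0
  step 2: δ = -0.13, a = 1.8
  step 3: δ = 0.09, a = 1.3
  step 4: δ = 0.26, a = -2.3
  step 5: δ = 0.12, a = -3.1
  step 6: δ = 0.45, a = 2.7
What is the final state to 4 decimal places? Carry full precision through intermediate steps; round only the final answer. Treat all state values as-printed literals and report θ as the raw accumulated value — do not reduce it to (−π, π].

(-10.6134, -6.7991, 3.1663, 5.7000)

after step 1 (δ=0.49, a=-0.0): (-3.703810, -8.785268, 2.825430, 5.600000)
after step 2 (δ=-0.13, a=1.8): (-5.034420, -8.349978, 2.771597, 6.050000)
after step 3 (δ=0.09, a=1.3): (-6.444568, -7.803042, 2.811743, 6.375000)
after step 4 (δ=0.26, a=-2.3): (-7.952400, -7.286824, 2.936440, 5.800000)
after step 5 (δ=0.12, a=-3.1): (-9.371993, -6.991435, 2.987864, 5.025000)
after step 6 (δ=0.45, a=2.7): (-10.613428, -6.799073, 3.166345, 5.700000)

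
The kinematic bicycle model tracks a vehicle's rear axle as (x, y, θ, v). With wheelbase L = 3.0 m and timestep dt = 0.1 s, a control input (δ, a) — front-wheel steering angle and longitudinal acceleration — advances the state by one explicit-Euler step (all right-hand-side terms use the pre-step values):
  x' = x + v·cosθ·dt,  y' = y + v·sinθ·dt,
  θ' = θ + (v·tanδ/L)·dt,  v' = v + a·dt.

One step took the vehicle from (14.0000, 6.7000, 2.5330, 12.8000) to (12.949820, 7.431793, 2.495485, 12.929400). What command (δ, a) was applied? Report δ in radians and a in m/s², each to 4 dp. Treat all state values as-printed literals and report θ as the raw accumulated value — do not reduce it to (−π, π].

a = (v'−v)/dt = (0.129400)/0.1 = 1.2940
Δθ = θ'−θ = -0.037515;  (v·dt/L) = 12.8000·0.1/3.0 = 0.426667
tan δ = Δθ·L/(v·dt) = -0.087926  →  δ = -0.0877

δ = -0.0877, a = 1.2940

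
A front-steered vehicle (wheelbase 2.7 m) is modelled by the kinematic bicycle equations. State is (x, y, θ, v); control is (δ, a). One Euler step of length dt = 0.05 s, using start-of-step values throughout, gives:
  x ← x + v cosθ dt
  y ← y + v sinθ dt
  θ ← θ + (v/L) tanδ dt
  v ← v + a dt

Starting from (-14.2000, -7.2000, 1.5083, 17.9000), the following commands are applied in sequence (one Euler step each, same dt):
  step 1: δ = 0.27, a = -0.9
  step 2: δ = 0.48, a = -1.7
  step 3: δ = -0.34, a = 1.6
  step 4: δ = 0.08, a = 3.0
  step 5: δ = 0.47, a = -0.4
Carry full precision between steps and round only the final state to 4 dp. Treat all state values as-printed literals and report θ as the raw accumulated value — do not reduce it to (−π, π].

(-14.5238, -2.7601, 1.8516, 17.9800)

after step 1 (δ=0.27, a=-0.9): (-14.144102, -6.306747, 1.600040, 17.855000)
after step 2 (δ=0.48, a=-1.7): (-14.170206, -5.414379, 1.772179, 17.770000)
after step 3 (δ=-0.34, a=1.6): (-14.347928, -4.543835, 1.655774, 17.850000)
after step 4 (δ=0.08, a=3.0): (-14.423679, -3.654555, 1.682275, 18.000000)
after step 5 (δ=0.47, a=-0.4): (-14.523801, -2.760142, 1.851597, 17.980000)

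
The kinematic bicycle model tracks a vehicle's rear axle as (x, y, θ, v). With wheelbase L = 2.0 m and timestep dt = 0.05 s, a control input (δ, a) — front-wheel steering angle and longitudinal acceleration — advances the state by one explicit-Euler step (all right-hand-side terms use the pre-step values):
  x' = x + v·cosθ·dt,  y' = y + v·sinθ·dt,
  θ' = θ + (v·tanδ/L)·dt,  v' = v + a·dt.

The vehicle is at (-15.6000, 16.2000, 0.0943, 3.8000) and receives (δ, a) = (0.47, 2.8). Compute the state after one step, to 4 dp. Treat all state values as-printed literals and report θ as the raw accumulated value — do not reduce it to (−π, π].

(-15.4108, 16.2179, 0.1426, 3.9400)

x' = -15.6000 + 3.8000·cos(0.0943)·0.05 = -15.4108
y' = 16.2000 + 3.8000·sin(0.0943)·0.05 = 16.2179
θ' = 0.0943 + (3.8000/2.0)·tan(0.47)·0.05 = 0.1426
v' = 3.8000 + 2.8000·0.05 = 3.9400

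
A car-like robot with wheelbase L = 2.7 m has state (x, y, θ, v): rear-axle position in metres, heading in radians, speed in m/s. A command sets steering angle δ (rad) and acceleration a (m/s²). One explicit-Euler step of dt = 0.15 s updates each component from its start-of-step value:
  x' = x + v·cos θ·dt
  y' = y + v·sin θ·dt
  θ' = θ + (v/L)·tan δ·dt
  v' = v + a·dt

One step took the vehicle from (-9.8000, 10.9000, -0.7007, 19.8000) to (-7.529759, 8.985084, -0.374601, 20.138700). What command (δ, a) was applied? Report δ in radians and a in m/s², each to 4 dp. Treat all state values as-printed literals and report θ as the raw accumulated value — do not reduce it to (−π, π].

a = (v'−v)/dt = (0.338700)/0.15 = 2.2580
Δθ = θ'−θ = 0.326099;  (v·dt/L) = 19.8000·0.15/2.7 = 1.100000
tan δ = Δθ·L/(v·dt) = 0.296454  →  δ = 0.2882

δ = 0.2882, a = 2.2580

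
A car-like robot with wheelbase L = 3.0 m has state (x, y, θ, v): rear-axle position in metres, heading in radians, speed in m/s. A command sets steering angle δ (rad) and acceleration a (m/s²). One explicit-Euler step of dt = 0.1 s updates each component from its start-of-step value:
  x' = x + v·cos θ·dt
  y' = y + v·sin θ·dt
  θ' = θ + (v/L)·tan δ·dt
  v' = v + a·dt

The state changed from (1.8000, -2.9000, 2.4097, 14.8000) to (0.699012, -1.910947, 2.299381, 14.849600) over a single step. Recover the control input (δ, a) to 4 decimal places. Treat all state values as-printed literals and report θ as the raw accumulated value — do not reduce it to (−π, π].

δ = -0.2200, a = 0.4960

a = (v'−v)/dt = (0.049600)/0.1 = 0.4960
Δθ = θ'−θ = -0.110319;  (v·dt/L) = 14.8000·0.1/3.0 = 0.493333
tan δ = Δθ·L/(v·dt) = -0.223620  →  δ = -0.2200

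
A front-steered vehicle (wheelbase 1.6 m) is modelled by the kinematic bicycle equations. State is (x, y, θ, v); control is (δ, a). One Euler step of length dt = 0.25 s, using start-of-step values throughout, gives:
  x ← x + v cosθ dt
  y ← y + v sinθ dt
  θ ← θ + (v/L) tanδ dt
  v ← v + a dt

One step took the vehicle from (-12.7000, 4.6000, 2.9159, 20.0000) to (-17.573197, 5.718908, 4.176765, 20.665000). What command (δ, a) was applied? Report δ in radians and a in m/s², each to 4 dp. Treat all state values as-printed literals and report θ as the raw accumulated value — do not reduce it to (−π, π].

δ = 0.3835, a = 2.6600

a = (v'−v)/dt = (0.665000)/0.25 = 2.6600
Δθ = θ'−θ = 1.260865;  (v·dt/L) = 20.0000·0.25/1.6 = 3.125000
tan δ = Δθ·L/(v·dt) = 0.403477  →  δ = 0.3835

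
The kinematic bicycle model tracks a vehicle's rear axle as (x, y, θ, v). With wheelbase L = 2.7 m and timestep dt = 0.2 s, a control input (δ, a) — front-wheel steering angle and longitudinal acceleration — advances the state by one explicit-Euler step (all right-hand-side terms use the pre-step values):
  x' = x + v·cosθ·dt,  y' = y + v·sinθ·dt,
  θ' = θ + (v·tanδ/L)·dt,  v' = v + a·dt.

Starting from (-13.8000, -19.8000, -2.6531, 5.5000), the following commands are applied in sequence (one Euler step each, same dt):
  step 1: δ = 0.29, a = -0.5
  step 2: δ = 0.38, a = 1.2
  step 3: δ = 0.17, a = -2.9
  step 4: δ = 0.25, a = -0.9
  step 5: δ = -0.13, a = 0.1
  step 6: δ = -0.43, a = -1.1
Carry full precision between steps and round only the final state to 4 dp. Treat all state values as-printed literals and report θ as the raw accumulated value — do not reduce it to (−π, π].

(-18.3354, -24.0228, -2.4181, 4.6800)

after step 1 (δ=0.29, a=-0.5): (-14.771345, -20.316225, -2.531524, 5.400000)
after step 2 (δ=0.38, a=1.2): (-15.656523, -20.934982, -2.371759, 5.640000)
after step 3 (δ=0.17, a=-2.9): (-16.466457, -21.720088, -2.300045, 5.060000)
after step 4 (δ=0.25, a=-0.9): (-17.140762, -22.474711, -2.204339, 4.880000)
after step 5 (δ=-0.13, a=0.1): (-17.718558, -23.261304, -2.251598, 4.900000)
after step 6 (δ=-0.43, a=-1.1): (-18.335386, -24.022831, -2.418061, 4.680000)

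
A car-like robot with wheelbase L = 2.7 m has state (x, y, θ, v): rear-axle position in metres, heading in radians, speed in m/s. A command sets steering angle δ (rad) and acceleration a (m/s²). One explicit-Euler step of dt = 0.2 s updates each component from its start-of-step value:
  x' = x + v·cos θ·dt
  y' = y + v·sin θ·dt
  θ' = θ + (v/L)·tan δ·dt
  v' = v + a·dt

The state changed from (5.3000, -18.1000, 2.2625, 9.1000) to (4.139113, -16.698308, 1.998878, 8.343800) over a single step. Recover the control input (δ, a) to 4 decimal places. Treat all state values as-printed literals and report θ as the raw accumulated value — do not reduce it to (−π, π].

a = (v'−v)/dt = (-0.756200)/0.2 = -3.7810
Δθ = θ'−θ = -0.263622;  (v·dt/L) = 9.1000·0.2/2.7 = 0.674074
tan δ = Δθ·L/(v·dt) = -0.391088  →  δ = -0.3728

δ = -0.3728, a = -3.7810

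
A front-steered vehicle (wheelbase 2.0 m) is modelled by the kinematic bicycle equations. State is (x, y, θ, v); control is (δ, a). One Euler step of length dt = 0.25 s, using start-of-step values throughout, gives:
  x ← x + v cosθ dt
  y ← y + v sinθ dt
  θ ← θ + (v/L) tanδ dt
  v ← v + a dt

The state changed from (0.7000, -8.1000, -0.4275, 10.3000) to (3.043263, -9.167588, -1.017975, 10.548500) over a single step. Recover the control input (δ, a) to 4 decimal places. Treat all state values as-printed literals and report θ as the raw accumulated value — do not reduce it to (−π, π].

δ = -0.4300, a = 0.9940

a = (v'−v)/dt = (0.248500)/0.25 = 0.9940
Δθ = θ'−θ = -0.590475;  (v·dt/L) = 10.3000·0.25/2.0 = 1.287500
tan δ = Δθ·L/(v·dt) = -0.458621  →  δ = -0.4300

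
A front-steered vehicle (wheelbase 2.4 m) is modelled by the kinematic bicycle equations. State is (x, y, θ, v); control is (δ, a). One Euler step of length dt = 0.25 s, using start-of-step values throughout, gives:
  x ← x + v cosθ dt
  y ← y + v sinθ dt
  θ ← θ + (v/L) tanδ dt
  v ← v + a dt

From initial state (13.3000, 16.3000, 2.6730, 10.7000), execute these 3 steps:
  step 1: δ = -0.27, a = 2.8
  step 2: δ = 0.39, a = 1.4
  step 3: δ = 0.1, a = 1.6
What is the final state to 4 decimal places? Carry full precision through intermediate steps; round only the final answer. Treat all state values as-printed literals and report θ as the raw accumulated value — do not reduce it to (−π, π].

after step 1 (δ=-0.27, a=2.8): (10.913352, 17.508113, 2.364530, 11.400000)
after step 2 (δ=0.39, a=1.4): (8.881370, 19.506500, 2.852658, 11.750000)
after step 3 (δ=0.1, a=1.6): (6.065636, 20.343486, 2.975463, 12.150000)

(6.0656, 20.3435, 2.9755, 12.1500)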